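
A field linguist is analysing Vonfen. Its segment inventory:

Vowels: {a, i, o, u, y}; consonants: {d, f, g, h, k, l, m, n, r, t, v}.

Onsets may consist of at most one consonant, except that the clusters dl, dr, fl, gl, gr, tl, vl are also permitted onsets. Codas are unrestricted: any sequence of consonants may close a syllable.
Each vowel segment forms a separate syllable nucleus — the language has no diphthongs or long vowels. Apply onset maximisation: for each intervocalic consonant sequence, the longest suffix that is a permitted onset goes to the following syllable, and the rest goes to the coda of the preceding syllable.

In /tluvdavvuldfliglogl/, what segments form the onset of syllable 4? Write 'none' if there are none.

Vowels present: u, a, u, i, o; each is a nucleus, giving 5 syllables.
V1 /u/ – V2 /a/: /vd/ — longest licit onset from the right is /d/, leaving /v/ as coda.
V2 /a/ – V3 /u/: /vv/; trying suffixes from longest down, /v/ is the first permitted one, so coda /v/ | onset /v/.
V3 /u/ – V4 /i/: /ldfl/; trying suffixes from longest down, /fl/ is the first permitted one, so coda /ld/ | onset /fl/.
V4 /i/ – V5 /o/: /gl/ is a licit onset in full, so it all attaches to the next syllable.
Putting it together: tluv.dav.vuld.fli.glogl.
Syllable 4 is /fli/: onset /fl/, nucleus /i/, coda ∅.

fl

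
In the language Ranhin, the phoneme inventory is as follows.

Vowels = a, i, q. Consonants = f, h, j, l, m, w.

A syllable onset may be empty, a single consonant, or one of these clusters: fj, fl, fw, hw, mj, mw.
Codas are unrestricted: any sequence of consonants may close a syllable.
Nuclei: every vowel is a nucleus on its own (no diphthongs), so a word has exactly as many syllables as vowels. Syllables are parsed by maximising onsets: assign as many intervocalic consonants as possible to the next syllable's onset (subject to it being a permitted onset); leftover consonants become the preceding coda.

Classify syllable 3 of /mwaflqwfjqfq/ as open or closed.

The vowels are a, q, q, q — 4 nuclei, so 4 syllables.
σ1/σ2 boundary: /fl/ — entire cluster is a permitted onset → onset /fl/, coda ∅.
σ2/σ3 boundary: /wfj/ — longest licit onset from the right is /fj/, leaving /w/ as coda.
σ3/σ4 boundary: /f/ → onset of the next syllable (single consonants are always licit onsets).
Result: mwa.flqw.fjq.fq.
Syllable 3 is /fjq/; it ends in its nucleus with no coda, so it is open.

open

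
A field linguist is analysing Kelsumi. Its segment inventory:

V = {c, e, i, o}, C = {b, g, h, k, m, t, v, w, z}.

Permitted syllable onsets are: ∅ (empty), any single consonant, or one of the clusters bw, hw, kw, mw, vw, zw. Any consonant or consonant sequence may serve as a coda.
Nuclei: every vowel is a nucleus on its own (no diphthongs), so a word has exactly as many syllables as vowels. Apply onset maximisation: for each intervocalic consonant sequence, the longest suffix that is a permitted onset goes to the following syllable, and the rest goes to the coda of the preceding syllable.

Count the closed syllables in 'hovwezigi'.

0

Vowels present: o, e, i, i; each is a nucleus, giving 4 syllables.
/o…e/ gap (V1→V2): /vw/ is a licit onset in full, so it all attaches to the next syllable.
/e…i/ gap (V2→V3): /z/ → onset of the next syllable (single consonants are always licit onsets).
/i…i/ gap (V3→V4): /g/ → onset of the next syllable (single consonants are always licit onsets).
Putting it together: ho.vwe.zi.gi.
Classifying each syllable: /ho/ (open), /vwe/ (open), /zi/ (open), /gi/ (open).
Closed syllables: 0.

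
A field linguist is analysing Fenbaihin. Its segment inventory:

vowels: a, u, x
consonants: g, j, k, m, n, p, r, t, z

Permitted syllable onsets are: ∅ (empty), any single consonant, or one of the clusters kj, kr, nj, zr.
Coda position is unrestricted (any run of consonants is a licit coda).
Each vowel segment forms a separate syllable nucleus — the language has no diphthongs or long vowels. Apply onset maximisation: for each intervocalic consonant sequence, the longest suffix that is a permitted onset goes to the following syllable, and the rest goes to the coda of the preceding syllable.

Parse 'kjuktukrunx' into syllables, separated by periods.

Vowels present: u, u, u, x; each is a nucleus, giving 4 syllables.
/u…u/ gap (V1→V2): cluster /kt/ — the longest permitted-onset suffix is /t/; onset = /t/, preceding coda = /k/.
/u…u/ gap (V2→V3): cluster /kr/ — /kr/ is itself a permitted onset, so the whole cluster goes right; preceding coda = ∅.
/u…x/ gap (V3→V4): /n/ → onset of the next syllable (single consonants are always licit onsets).

kjuk.tu.kru.nx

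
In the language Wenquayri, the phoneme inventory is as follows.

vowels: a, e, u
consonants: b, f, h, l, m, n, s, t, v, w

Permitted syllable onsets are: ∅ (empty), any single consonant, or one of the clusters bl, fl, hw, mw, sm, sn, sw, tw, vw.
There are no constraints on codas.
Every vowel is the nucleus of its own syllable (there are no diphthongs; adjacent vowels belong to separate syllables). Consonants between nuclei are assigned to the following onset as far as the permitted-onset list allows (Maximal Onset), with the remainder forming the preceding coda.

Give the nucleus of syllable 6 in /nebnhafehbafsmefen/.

e

Nuclei (vowels): e, a, e, a, e, e → 6 syllables.
The sixth nucleus (vowel 6 from the left) is /e/.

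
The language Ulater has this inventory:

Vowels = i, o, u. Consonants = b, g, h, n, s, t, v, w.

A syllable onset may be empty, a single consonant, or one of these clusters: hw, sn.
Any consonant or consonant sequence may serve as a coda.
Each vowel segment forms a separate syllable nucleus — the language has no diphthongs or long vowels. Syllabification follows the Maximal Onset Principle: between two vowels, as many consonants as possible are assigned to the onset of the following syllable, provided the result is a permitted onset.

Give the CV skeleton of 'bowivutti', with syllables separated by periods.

CV.CV.CVC.CV

Nuclei (vowels): o, i, u, i → 4 syllables.
σ1/σ2 boundary: /w/ is a single consonant, so it becomes the next onset.
σ2/σ3 boundary: /v/ → onset of the next syllable (single consonants are always licit onsets).
σ3/σ4 boundary: cluster /tt/ — the longest permitted-onset suffix is /t/; onset = /t/, preceding coda = /t/.
Putting it together: bo.wi.vut.ti.
Mapping each syllable to C/V: /bo/ → CV, /wi/ → CV, /vut/ → CVC, /ti/ → CV.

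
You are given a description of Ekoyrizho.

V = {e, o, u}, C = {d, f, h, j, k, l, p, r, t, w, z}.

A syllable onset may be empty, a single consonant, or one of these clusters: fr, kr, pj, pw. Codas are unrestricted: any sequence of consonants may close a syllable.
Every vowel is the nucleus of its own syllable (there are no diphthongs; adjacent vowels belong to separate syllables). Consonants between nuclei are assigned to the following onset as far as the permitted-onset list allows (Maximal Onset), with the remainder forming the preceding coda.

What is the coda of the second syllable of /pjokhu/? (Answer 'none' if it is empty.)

none

Vowels present: o, u; each is a nucleus, giving 2 syllables.
/o…u/ gap (V1→V2): cluster /kh/ — the longest permitted-onset suffix is /h/; onset = /h/, preceding coda = /k/.
Putting it together: pjok.hu.
Syllable 2 is /hu/: onset /h/, nucleus /u/, coda ∅.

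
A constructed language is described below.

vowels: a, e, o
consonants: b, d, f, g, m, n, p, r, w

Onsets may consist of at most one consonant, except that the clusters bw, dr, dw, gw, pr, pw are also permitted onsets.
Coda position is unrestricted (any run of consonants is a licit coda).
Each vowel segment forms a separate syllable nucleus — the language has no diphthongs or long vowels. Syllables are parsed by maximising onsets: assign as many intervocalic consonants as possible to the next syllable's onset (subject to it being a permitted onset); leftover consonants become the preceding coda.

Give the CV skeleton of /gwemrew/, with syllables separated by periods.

CCVC.CVC

The vowels are e, e — 2 nuclei, so 2 syllables.
V1 /e/ – V2 /e/: cluster /mr/ — the longest permitted-onset suffix is /r/; onset = /r/, preceding coda = /m/.
So the parse is gwem.rew.
Mapping each syllable to C/V: /gwem/ → CCVC, /rew/ → CVC.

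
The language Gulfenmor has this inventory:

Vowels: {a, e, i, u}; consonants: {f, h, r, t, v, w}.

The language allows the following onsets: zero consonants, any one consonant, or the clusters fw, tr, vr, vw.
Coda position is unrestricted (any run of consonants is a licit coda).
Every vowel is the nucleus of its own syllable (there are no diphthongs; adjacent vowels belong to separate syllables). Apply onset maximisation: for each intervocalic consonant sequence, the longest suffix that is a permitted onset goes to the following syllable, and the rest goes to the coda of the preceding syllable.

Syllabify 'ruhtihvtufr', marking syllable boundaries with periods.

ruh.tihv.tufr

Nuclei (vowels): u, i, u → 3 syllables.
V1 /u/ – V2 /i/: /ht/ splits as /h/ + /t/ (/t/ is the longest suffix that is a licit onset).
V2 /i/ – V3 /u/: /hvt/ splits as /hv/ + /t/ (/t/ is the longest suffix that is a licit onset).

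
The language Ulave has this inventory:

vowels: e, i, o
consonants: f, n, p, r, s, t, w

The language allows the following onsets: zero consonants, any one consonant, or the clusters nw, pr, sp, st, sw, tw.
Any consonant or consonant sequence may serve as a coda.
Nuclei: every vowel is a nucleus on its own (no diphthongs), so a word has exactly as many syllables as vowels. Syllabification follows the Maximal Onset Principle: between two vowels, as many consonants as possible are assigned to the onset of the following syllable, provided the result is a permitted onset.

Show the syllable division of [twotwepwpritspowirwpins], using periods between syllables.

The vowels are o, e, i, o, i, i — 6 nuclei, so 6 syllables.
σ1/σ2 boundary: /tw/ is a licit onset in full, so it all attaches to the next syllable.
σ2/σ3 boundary: /pwpr/; trying suffixes from longest down, /pr/ is the first permitted one, so coda /pw/ | onset /pr/.
σ3/σ4 boundary: /tsp/; trying suffixes from longest down, /sp/ is the first permitted one, so coda /t/ | onset /sp/.
σ4/σ5 boundary: /w/ is a single consonant, so it becomes the next onset.
σ5/σ6 boundary: /rwp/ splits as /rw/ + /p/ (/p/ is the longest suffix that is a licit onset).

two.twepw.prit.spo.wirw.pins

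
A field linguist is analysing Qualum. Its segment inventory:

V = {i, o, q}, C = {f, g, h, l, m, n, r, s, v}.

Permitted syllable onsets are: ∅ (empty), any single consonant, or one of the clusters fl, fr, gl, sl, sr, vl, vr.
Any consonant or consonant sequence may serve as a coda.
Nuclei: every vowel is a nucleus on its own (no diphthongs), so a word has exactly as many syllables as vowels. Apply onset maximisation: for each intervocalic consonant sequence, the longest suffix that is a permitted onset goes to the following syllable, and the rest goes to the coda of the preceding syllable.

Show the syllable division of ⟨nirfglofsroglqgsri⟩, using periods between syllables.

Nuclei (vowels): i, o, o, q, i → 5 syllables.
/i…o/ gap (V1→V2): cluster /rfgl/ — the longest permitted-onset suffix is /gl/; onset = /gl/, preceding coda = /rf/.
/o…o/ gap (V2→V3): cluster /fsr/ — the longest permitted-onset suffix is /sr/; onset = /sr/, preceding coda = /f/.
/o…q/ gap (V3→V4): /gl/ — entire cluster is a permitted onset → onset /gl/, coda ∅.
/q…i/ gap (V4→V5): /gsr/ — longest licit onset from the right is /sr/, leaving /g/ as coda.

nirf.glof.sro.glqg.sri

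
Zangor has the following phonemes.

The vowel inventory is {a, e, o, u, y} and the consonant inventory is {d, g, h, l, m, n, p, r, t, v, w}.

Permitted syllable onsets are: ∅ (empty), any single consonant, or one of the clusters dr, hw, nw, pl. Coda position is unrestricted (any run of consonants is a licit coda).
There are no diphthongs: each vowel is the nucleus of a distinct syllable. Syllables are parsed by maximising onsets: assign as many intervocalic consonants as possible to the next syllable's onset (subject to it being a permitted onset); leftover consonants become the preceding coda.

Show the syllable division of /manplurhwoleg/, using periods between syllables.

Vowels present: a, u, o, e; each is a nucleus, giving 4 syllables.
/a…u/ gap (V1→V2): /npl/ — longest licit onset from the right is /pl/, leaving /n/ as coda.
/u…o/ gap (V2→V3): /rhw/ — longest licit onset from the right is /hw/, leaving /r/ as coda.
/o…e/ gap (V3→V4): /l/ is a single consonant, so it becomes the next onset.

man.plur.hwo.leg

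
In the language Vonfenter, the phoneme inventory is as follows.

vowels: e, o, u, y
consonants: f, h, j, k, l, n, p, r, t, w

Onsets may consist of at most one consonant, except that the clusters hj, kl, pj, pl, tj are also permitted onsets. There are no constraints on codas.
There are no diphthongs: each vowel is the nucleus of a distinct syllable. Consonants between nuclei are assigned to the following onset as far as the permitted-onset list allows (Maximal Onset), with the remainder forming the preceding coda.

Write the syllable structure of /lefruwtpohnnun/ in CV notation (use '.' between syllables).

The vowels are e, u, o, u — 4 nuclei, so 4 syllables.
V1 /e/ – V2 /u/: /fr/ — longest licit onset from the right is /r/, leaving /f/ as coda.
V2 /u/ – V3 /o/: /wtp/ splits as /wt/ + /p/ (/p/ is the longest suffix that is a licit onset).
V3 /o/ – V4 /u/: /hnn/ — longest licit onset from the right is /n/, leaving /hn/ as coda.
Result: lef.ruwt.pohn.nun.
Mapping each syllable to C/V: /lef/ → CVC, /ruwt/ → CVCC, /pohn/ → CVCC, /nun/ → CVC.

CVC.CVCC.CVCC.CVC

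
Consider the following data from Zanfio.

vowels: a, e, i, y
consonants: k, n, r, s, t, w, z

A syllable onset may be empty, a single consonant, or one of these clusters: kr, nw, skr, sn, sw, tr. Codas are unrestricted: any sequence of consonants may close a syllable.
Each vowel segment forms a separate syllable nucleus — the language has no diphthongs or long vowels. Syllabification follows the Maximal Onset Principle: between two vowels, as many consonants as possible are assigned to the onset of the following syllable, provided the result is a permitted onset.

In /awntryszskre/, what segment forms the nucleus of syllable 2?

y

Vowels present: a, y, e; each is a nucleus, giving 3 syllables.
The second nucleus (vowel 2 from the left) is /y/.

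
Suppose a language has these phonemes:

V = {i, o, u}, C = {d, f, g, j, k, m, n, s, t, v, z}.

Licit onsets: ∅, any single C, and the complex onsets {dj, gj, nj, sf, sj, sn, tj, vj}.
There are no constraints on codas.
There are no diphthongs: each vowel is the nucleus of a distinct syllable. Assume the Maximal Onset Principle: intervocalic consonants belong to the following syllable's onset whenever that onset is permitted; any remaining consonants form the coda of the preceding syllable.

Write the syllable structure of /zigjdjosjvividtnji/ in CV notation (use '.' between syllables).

The vowels are i, o, i, i, i — 5 nuclei, so 5 syllables.
Between /i/ (V1) and /o/ (V2): /gjdj/; trying suffixes from longest down, /dj/ is the first permitted one, so coda /gj/ | onset /dj/.
Between /o/ (V2) and /i/ (V3): /sjv/; trying suffixes from longest down, /v/ is the first permitted one, so coda /sj/ | onset /v/.
Between /i/ (V3) and /i/ (V4): /v/ is a single consonant, so it becomes the next onset.
Between /i/ (V4) and /i/ (V5): /dtnj/; trying suffixes from longest down, /nj/ is the first permitted one, so coda /dt/ | onset /nj/.
So the parse is zigj.djosj.vi.vidt.nji.
Mapping each syllable to C/V: /zigj/ → CVCC, /djosj/ → CCVCC, /vi/ → CV, /vidt/ → CVCC, /nji/ → CCV.

CVCC.CCVCC.CV.CVCC.CCV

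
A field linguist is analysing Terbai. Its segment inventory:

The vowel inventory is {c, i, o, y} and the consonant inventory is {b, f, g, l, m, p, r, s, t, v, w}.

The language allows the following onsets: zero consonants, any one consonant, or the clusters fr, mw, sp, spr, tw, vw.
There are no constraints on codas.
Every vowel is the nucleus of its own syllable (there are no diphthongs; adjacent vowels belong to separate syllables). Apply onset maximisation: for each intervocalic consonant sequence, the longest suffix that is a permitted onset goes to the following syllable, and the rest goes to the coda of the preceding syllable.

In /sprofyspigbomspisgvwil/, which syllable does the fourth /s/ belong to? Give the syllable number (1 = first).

5

Vowels present: o, y, i, o, i, i; each is a nucleus, giving 6 syllables.
V1 /o/ – V2 /y/: just /f/ — single C goes to the following onset.
V2 /y/ – V3 /i/: cluster /sp/ — /sp/ is itself a permitted onset, so the whole cluster goes right; preceding coda = ∅.
V3 /i/ – V4 /o/: cluster /gb/ — the longest permitted-onset suffix is /b/; onset = /b/, preceding coda = /g/.
V4 /o/ – V5 /i/: cluster /msp/ — the longest permitted-onset suffix is /sp/; onset = /sp/, preceding coda = /m/.
V5 /i/ – V6 /i/: /sgvw/ splits as /sg/ + /vw/ (/vw/ is the longest suffix that is a licit onset).
Syllabification: spro.fy.spig.bom.spisg.vwil.
The fourth /s/ is in the coda of syllable 5 (/spisg/).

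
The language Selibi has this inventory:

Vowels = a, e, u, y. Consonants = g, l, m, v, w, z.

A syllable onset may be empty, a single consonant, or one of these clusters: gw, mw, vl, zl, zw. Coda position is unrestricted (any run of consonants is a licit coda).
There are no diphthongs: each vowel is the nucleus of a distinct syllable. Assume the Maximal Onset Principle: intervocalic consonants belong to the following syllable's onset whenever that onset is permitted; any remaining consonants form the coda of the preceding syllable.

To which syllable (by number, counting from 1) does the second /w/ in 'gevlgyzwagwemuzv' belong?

The vowels are e, y, a, e, u — 5 nuclei, so 5 syllables.
Between /e/ (V1) and /y/ (V2): cluster /vlg/ — the longest permitted-onset suffix is /g/; onset = /g/, preceding coda = /vl/.
Between /y/ (V2) and /a/ (V3): /zw/ — entire cluster is a permitted onset → onset /zw/, coda ∅.
Between /a/ (V3) and /e/ (V4): /gw/ is a licit onset in full, so it all attaches to the next syllable.
Between /e/ (V4) and /u/ (V5): /m/ → onset of the next syllable (single consonants are always licit onsets).
Result: gevl.gy.zwa.gwe.muzv.
The second /w/ is in the onset of syllable 4 (/gwe/).

4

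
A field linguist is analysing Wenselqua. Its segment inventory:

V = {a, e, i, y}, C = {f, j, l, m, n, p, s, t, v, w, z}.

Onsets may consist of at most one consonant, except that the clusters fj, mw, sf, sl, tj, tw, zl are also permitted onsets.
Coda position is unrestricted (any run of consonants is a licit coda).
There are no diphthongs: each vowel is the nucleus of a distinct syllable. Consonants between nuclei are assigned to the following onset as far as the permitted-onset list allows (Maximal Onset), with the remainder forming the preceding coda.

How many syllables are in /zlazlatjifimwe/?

5

The vowels are a, a, i, i, e — 5 nuclei, so 5 syllables.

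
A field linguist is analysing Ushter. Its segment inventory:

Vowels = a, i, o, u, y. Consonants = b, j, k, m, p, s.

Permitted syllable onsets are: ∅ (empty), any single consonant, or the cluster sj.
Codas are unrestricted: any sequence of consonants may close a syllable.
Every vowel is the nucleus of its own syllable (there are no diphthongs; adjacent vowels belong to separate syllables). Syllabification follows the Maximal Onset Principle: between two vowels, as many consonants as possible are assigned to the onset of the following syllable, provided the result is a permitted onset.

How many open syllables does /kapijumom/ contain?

The vowels are a, i, u, o — 4 nuclei, so 4 syllables.
Between /a/ (V1) and /i/ (V2): /p/ is a single consonant, so it becomes the next onset.
Between /i/ (V2) and /u/ (V3): /j/ is a single consonant, so it becomes the next onset.
Between /u/ (V3) and /o/ (V4): /m/ is a single consonant, so it becomes the next onset.
Result: ka.pi.ju.mom.
Classifying each syllable: /ka/ (open), /pi/ (open), /ju/ (open), /mom/ (closed).
Open syllables: 3.

3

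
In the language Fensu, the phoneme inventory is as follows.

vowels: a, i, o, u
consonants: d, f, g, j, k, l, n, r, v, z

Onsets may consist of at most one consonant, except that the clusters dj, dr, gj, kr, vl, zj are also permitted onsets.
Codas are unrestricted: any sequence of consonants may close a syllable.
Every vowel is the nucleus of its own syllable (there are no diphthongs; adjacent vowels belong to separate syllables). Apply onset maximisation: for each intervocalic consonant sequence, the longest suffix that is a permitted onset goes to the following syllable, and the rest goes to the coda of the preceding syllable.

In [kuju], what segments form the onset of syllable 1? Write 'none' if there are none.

The vowels are u, u — 2 nuclei, so 2 syllables.
Between /u/ (V1) and /u/ (V2): /j/ → onset of the next syllable (single consonants are always licit onsets).
So the parse is ku.ju.
Syllable 1 is /ku/: onset /k/, nucleus /u/, coda ∅.

k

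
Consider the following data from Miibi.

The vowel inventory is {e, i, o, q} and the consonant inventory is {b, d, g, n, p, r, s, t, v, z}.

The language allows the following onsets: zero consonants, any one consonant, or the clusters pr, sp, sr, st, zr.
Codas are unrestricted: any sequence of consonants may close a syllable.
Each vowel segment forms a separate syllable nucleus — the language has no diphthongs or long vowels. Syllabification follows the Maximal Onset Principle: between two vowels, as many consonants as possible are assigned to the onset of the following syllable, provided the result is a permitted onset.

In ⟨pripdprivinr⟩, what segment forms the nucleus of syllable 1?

i

The vowels are i, i, i — 3 nuclei, so 3 syllables.
The first nucleus (vowel 1 from the left) is /i/.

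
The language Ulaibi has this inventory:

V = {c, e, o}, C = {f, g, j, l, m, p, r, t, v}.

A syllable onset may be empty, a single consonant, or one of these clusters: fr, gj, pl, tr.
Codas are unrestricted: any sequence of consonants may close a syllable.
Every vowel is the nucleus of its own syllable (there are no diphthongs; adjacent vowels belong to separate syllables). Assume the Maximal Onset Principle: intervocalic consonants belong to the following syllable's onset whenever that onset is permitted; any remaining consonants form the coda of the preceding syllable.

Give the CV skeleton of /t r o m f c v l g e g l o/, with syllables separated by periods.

Vowels present: o, c, e, o; each is a nucleus, giving 4 syllables.
/o…c/ gap (V1→V2): cluster /mf/ — the longest permitted-onset suffix is /f/; onset = /f/, preceding coda = /m/.
/c…e/ gap (V2→V3): /vlg/ splits as /vl/ + /g/ (/g/ is the longest suffix that is a licit onset).
/e…o/ gap (V3→V4): cluster /gl/ — the longest permitted-onset suffix is /l/; onset = /l/, preceding coda = /g/.
Result: trom.fcvl.geg.lo.
Mapping each syllable to C/V: /trom/ → CCVC, /fcvl/ → CVCC, /geg/ → CVC, /lo/ → CV.

CCVC.CVCC.CVC.CV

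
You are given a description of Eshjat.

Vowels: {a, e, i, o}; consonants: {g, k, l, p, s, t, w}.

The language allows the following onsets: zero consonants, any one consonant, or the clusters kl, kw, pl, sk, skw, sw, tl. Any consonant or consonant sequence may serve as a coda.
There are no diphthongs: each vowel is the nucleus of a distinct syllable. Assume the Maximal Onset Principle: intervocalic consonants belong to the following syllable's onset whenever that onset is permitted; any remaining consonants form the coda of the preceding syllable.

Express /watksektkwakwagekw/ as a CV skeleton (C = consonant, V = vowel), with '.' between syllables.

CVCC.CVCC.CCV.CCV.CVCC

Vowels present: a, e, a, a, e; each is a nucleus, giving 5 syllables.
/a…e/ gap (V1→V2): /tks/; trying suffixes from longest down, /s/ is the first permitted one, so coda /tk/ | onset /s/.
/e…a/ gap (V2→V3): /ktkw/; trying suffixes from longest down, /kw/ is the first permitted one, so coda /kt/ | onset /kw/.
/a…a/ gap (V3→V4): /kw/ — entire cluster is a permitted onset → onset /kw/, coda ∅.
/a…e/ gap (V4→V5): /g/ → onset of the next syllable (single consonants are always licit onsets).
So the parse is watk.sekt.kwa.kwa.gekw.
Mapping each syllable to C/V: /watk/ → CVCC, /sekt/ → CVCC, /kwa/ → CCV, /kwa/ → CCV, /gekw/ → CVCC.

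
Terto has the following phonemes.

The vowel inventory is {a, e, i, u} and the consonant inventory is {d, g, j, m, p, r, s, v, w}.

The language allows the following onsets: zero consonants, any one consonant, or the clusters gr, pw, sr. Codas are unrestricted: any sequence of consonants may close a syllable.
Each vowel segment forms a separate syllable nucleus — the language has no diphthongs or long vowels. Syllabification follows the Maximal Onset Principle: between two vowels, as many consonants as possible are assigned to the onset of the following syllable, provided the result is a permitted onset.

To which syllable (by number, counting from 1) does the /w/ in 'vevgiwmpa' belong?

2

Vowels present: e, i, a; each is a nucleus, giving 3 syllables.
V1 /e/ – V2 /i/: cluster /vg/ — the longest permitted-onset suffix is /g/; onset = /g/, preceding coda = /v/.
V2 /i/ – V3 /a/: /wmp/ — longest licit onset from the right is /p/, leaving /wm/ as coda.
Putting it together: vev.giwm.pa.
The /w/ is in the coda of syllable 2 (/giwm/).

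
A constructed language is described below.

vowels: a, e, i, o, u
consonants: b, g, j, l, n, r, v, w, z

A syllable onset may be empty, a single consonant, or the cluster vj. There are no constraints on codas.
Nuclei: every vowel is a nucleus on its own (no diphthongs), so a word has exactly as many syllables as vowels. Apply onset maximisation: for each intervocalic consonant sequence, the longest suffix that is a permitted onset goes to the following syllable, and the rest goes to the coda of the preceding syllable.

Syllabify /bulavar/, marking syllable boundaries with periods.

The vowels are u, a, a — 3 nuclei, so 3 syllables.
Between /u/ (V1) and /a/ (V2): /l/ → onset of the next syllable (single consonants are always licit onsets).
Between /a/ (V2) and /a/ (V3): /v/ → onset of the next syllable (single consonants are always licit onsets).

bu.la.var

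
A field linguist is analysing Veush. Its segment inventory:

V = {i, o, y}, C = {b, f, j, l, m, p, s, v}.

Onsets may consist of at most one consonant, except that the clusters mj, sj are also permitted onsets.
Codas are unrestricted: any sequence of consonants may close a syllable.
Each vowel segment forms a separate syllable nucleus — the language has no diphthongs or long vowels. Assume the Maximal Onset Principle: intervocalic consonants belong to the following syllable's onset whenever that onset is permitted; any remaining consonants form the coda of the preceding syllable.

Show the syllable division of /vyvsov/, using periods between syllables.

vyv.sov

The vowels are y, o — 2 nuclei, so 2 syllables.
/y…o/ gap (V1→V2): /vs/ — longest licit onset from the right is /s/, leaving /v/ as coda.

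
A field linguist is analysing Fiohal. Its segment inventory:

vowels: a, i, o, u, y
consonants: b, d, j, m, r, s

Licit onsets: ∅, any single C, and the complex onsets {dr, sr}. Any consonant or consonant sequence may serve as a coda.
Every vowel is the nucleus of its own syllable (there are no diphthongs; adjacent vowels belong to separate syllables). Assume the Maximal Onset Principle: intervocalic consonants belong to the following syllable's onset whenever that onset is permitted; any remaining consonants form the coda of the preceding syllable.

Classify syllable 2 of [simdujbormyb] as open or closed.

Nuclei (vowels): i, u, o, y → 4 syllables.
V1 /i/ – V2 /u/: cluster /md/ — the longest permitted-onset suffix is /d/; onset = /d/, preceding coda = /m/.
V2 /u/ – V3 /o/: /jb/ splits as /j/ + /b/ (/b/ is the longest suffix that is a licit onset).
V3 /o/ – V4 /y/: /rm/ splits as /r/ + /m/ (/m/ is the longest suffix that is a licit onset).
Syllabification: sim.duj.bor.myb.
Syllable 2 is /duj/ with coda /j/, so it is closed.

closed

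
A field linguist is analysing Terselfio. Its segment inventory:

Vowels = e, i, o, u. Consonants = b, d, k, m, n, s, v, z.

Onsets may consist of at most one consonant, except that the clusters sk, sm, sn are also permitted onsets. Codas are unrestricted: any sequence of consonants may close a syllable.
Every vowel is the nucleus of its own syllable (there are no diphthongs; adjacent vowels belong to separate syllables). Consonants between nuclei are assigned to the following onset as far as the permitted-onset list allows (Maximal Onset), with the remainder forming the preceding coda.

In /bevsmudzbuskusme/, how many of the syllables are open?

3

Nuclei (vowels): e, u, u, u, e → 5 syllables.
V1 /e/ – V2 /u/: /vsm/; trying suffixes from longest down, /sm/ is the first permitted one, so coda /v/ | onset /sm/.
V2 /u/ – V3 /u/: /dzb/ — longest licit onset from the right is /b/, leaving /dz/ as coda.
V3 /u/ – V4 /u/: /sk/ — entire cluster is a permitted onset → onset /sk/, coda ∅.
V4 /u/ – V5 /e/: /sm/ — entire cluster is a permitted onset → onset /sm/, coda ∅.
Putting it together: bev.smudz.bu.sku.sme.
Classifying each syllable: /bev/ (closed), /smudz/ (closed), /bu/ (open), /sku/ (open), /sme/ (open).
Open syllables: 3.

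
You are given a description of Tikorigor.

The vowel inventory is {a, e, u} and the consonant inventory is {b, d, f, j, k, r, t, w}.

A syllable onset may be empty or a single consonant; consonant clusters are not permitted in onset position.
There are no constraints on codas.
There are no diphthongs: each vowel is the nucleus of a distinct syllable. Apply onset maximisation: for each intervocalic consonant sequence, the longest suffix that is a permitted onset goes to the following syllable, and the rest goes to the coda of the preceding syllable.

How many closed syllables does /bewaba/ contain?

Vowels present: e, a, a; each is a nucleus, giving 3 syllables.
V1 /e/ – V2 /a/: /w/ → onset of the next syllable (single consonants are always licit onsets).
V2 /a/ – V3 /a/: /b/ is a single consonant, so it becomes the next onset.
Putting it together: be.wa.ba.
Classifying each syllable: /be/ (open), /wa/ (open), /ba/ (open).
Closed syllables: 0.

0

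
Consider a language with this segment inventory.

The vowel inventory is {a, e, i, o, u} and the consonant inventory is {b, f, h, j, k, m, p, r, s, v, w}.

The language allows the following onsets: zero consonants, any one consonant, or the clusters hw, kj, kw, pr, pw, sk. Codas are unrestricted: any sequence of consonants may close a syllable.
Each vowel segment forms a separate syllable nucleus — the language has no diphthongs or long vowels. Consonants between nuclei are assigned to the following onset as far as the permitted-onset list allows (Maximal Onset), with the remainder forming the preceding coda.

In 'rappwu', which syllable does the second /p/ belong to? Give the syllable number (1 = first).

The vowels are a, u — 2 nuclei, so 2 syllables.
σ1/σ2 boundary: /ppw/; trying suffixes from longest down, /pw/ is the first permitted one, so coda /p/ | onset /pw/.
So the parse is rap.pwu.
The second /p/ is in the onset of syllable 2 (/pwu/).

2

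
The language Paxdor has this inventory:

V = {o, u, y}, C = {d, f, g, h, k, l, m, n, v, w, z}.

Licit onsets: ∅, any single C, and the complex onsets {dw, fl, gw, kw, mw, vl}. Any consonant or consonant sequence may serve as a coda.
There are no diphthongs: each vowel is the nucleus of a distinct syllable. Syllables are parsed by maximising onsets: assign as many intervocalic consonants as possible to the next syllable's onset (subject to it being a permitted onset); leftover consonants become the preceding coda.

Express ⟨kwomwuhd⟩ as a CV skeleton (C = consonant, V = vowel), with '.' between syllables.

The vowels are o, u — 2 nuclei, so 2 syllables.
/o…u/ gap (V1→V2): /mw/ is a licit onset in full, so it all attaches to the next syllable.
Result: kwo.mwuhd.
Mapping each syllable to C/V: /kwo/ → CCV, /mwuhd/ → CCVCC.

CCV.CCVCC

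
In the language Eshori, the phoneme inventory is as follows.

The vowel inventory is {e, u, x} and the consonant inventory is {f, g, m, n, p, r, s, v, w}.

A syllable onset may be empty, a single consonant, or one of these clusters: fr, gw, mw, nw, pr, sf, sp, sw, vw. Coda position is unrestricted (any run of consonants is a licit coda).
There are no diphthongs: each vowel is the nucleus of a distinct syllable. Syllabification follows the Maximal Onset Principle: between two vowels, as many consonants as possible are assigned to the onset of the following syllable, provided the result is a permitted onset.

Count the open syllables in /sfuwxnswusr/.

Nuclei (vowels): u, x, u → 3 syllables.
V1 /u/ – V2 /x/: /w/ is a single consonant, so it becomes the next onset.
V2 /x/ – V3 /u/: /nsw/ — longest licit onset from the right is /sw/, leaving /n/ as coda.
Result: sfu.wxn.swusr.
Classifying each syllable: /sfu/ (open), /wxn/ (closed), /swusr/ (closed).
Open syllables: 1.

1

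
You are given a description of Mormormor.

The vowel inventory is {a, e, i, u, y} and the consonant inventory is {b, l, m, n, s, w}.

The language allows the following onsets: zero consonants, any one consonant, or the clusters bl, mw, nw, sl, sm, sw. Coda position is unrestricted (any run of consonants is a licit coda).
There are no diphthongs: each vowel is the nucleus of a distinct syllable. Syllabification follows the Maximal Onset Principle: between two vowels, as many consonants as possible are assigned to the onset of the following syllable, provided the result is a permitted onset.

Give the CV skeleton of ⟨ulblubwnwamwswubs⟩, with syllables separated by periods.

The vowels are u, u, a, u — 4 nuclei, so 4 syllables.
/u…u/ gap (V1→V2): cluster /lbl/ — the longest permitted-onset suffix is /bl/; onset = /bl/, preceding coda = /l/.
/u…a/ gap (V2→V3): cluster /bwnw/ — the longest permitted-onset suffix is /nw/; onset = /nw/, preceding coda = /bw/.
/a…u/ gap (V3→V4): /mwsw/; trying suffixes from longest down, /sw/ is the first permitted one, so coda /mw/ | onset /sw/.
Syllabification: ul.blubw.nwamw.swubs.
Mapping each syllable to C/V: /ul/ → VC, /blubw/ → CCVCC, /nwamw/ → CCVCC, /swubs/ → CCVCC.

VC.CCVCC.CCVCC.CCVCC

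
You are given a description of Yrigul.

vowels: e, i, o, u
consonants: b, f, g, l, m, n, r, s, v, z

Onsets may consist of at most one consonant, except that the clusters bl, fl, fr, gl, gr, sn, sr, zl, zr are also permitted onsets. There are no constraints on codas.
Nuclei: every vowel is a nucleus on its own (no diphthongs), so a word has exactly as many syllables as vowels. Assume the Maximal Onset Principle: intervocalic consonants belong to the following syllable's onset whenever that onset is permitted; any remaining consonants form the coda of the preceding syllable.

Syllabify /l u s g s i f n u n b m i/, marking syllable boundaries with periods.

lusg.sif.nunb.mi

The vowels are u, i, u, i — 4 nuclei, so 4 syllables.
σ1/σ2 boundary: /sgs/; trying suffixes from longest down, /s/ is the first permitted one, so coda /sg/ | onset /s/.
σ2/σ3 boundary: cluster /fn/ — the longest permitted-onset suffix is /n/; onset = /n/, preceding coda = /f/.
σ3/σ4 boundary: cluster /nbm/ — the longest permitted-onset suffix is /m/; onset = /m/, preceding coda = /nb/.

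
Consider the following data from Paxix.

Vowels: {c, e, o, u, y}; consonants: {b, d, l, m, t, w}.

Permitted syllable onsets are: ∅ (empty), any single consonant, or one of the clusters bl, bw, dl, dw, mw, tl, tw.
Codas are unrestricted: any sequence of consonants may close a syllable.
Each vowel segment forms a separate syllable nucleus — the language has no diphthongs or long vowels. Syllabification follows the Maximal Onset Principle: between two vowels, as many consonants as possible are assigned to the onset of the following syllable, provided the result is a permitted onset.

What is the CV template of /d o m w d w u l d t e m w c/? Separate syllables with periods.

The vowels are o, u, e, c — 4 nuclei, so 4 syllables.
/o…u/ gap (V1→V2): cluster /mwdw/ — the longest permitted-onset suffix is /dw/; onset = /dw/, preceding coda = /mw/.
/u…e/ gap (V2→V3): /ldt/ — longest licit onset from the right is /t/, leaving /ld/ as coda.
/e…c/ gap (V3→V4): cluster /mw/ — /mw/ is itself a permitted onset, so the whole cluster goes right; preceding coda = ∅.
Result: domw.dwuld.te.mwc.
Mapping each syllable to C/V: /domw/ → CVCC, /dwuld/ → CCVCC, /te/ → CV, /mwc/ → CCV.

CVCC.CCVCC.CV.CCV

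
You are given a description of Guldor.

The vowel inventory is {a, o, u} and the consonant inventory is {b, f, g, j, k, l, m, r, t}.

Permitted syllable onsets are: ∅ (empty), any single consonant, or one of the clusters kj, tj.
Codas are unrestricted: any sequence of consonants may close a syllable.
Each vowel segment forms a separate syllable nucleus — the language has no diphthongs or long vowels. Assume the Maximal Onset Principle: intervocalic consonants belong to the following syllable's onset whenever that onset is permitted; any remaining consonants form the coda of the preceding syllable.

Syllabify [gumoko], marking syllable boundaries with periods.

The vowels are u, o, o — 3 nuclei, so 3 syllables.
Between /u/ (V1) and /o/ (V2): just /m/ — single C goes to the following onset.
Between /o/ (V2) and /o/ (V3): just /k/ — single C goes to the following onset.

gu.mo.ko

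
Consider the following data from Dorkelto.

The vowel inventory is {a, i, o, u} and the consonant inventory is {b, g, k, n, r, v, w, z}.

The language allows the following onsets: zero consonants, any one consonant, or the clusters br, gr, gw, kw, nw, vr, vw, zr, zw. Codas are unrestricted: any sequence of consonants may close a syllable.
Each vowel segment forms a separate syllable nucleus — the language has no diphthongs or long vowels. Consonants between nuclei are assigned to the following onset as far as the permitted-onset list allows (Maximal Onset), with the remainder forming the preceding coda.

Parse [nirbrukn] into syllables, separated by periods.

nir.brukn

The vowels are i, u — 2 nuclei, so 2 syllables.
/i…u/ gap (V1→V2): cluster /rbr/ — the longest permitted-onset suffix is /br/; onset = /br/, preceding coda = /r/.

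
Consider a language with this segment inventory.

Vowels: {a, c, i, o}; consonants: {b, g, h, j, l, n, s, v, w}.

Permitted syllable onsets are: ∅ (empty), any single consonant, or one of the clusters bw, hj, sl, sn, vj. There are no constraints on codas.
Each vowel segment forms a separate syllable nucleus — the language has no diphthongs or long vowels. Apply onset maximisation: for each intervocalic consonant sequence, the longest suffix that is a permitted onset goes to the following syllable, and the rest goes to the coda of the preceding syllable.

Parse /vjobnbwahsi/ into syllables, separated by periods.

Nuclei (vowels): o, a, i → 3 syllables.
σ1/σ2 boundary: /bnbw/; trying suffixes from longest down, /bw/ is the first permitted one, so coda /bn/ | onset /bw/.
σ2/σ3 boundary: /hs/; trying suffixes from longest down, /s/ is the first permitted one, so coda /h/ | onset /s/.

vjobn.bwah.si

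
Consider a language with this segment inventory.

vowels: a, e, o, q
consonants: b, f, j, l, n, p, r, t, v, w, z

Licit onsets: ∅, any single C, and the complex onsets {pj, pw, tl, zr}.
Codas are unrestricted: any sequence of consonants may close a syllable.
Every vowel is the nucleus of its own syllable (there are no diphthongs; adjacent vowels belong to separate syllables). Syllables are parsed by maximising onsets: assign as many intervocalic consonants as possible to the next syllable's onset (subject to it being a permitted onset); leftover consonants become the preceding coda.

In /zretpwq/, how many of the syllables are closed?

1

The vowels are e, q — 2 nuclei, so 2 syllables.
V1 /e/ – V2 /q/: /tpw/ splits as /t/ + /pw/ (/pw/ is the longest suffix that is a licit onset).
Syllabification: zret.pwq.
Classifying each syllable: /zret/ (closed), /pwq/ (open).
Closed syllables: 1.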